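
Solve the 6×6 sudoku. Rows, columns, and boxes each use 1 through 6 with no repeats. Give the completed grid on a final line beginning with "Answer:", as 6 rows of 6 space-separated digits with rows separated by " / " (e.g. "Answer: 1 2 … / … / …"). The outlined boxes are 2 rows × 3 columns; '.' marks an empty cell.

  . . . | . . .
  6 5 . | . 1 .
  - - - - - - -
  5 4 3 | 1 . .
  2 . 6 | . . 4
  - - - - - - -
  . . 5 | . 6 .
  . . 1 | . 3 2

Step 1. [r1c5∈{2,4,5}] in col 5, 4 fits only at r1c5 ⇒ r1c5=4.
Step 2. [r1c4∈{2,3,5,6}] in col 4, 6 fits only at r1c4, so r1c4=6.
Step 3. [r4c4∈{3,5}] 3 has one home in row 4: r4c4. So r4c4=3.
Step 4. [r5c4∈{4}] r5c4's peers cover all but 4. So r5c4=4.
Step 5. [r5c2∈{2,3}] 2 has one home in row 5: r5c2 ⇒ r5c2=2.
Step 6. [r1c2∈{1,3}] across col 2, 3 lands solely at r1c2 ⇒ r1c2=3.
Step 7. [r1c3∈{2}] nothing but 2 survives at r1c3, so r1c3=2.
Step 8. [r6c2∈{6}] r6c2 has the single candidate 6. So r6c2=6.
Step 9. [r5c6∈{1}] r5c6 is down to just 1. So r5c6=1.
Step 10. [r3c6∈{6}] r3c6's peers cover all but 6, so r3c6=6.
Step 11. [r1c1∈{1}] nothing but 1 survives at r1c1. So r1c1=1.
Step 12. [r6c4∈{5}] r6c4's peers cover all but 5, so r6c4=5.
Step 13. [r2c3∈{4}] r2c3's peers cover all but 4. So r2c3=4.
Step 14. [r6c1∈{4}] r6c1 has the single candidate 4 ⇒ r6c1=4.
Step 15. [r2c4∈{2}] r2c4 has the single candidate 2. So r2c4=2.
Step 16. [r4c2∈{1}] r4c2's peers cover all but 1. So r4c2=1.
Step 17. [r1c6∈{5}] only 5 remains possible at r1c6. So r1c6=5.
Step 18. [r2c6∈{3}] r2c6's peers cover all but 3 ⇒ r2c6=3.
Step 19. [r5c1∈{3}] only 3 remains possible at r5c1. So r5c1=3.
Step 20. [r4c5∈{5}] r4c5 has the single candidate 5 ⇒ r4c5=5.
Step 21. [r3c5∈{2}] nothing but 2 survives at r3c5 ⇒ r3c5=2.

Answer: 1 3 2 6 4 5 / 6 5 4 2 1 3 / 5 4 3 1 2 6 / 2 1 6 3 5 4 / 3 2 5 4 6 1 / 4 6 1 5 3 2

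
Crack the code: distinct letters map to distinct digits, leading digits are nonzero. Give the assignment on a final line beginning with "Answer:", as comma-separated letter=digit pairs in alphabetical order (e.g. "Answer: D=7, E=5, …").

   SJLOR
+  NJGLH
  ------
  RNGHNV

Step 1. [col 1: R + H ≡ V (mod 10)] column 1 (R + H ≡ V (mod 10), carry-in 0) doesn't pin H yet; pick H=2 and continue ⇒ H=2.
Step 2. [col 1: R + H ≡ V (mod 10)] several values work for R in column 1 (R + H ≡ V (mod 10), carry-in 0); try R=1 ⇒ R=1.
Step 3. [col 1: R + H ≡ V (mod 10)] column 1 reads R+H+carry(0)=V with R=1, H=2; with digits 1,2 already taken and all letters distinct, the only value for V is 3, so V=3.
Step 4. [col 2: O + L ≡ N (mod 10)] column 2 (O + L ≡ N (mod 10), carry-in 0) doesn't pin O yet; pick O=8 and continue ⇒ O=8.
Step 5. [col 2: O + L ≡ N (mod 10)] no forcing yet in column 2 (carry-in 0); N=4 is free and consistent — try it. So N=4.
Step 6. [col 2: O + L ≡ N (mod 10)] from column 2 (O=8, N=4, carry-in 0, digits 1,2,3,4,8 already taken and all letters distinct): L must equal 6 ⇒ L=6.
Step 7. [col 3: L + G ≡ H (mod 10)] from column 3 (L=6, H=2, carry-in 1, digits 1,2,3,4,6,8 already taken and all letters distinct): G must equal 5 ⇒ G=5.
Step 8. [col 4: J + J ≡ G (mod 10)] from column 4 (G=5, carry-in 1, digits 1,2,3,4,5,6,8 already taken and all letters distinct): J must equal 7 ⇒ J=7.
Step 9. [col 5: S + N ≡ N (mod 10)] in column 5 we have S+N≡N with carry-in 1; given N=4 and digits 1,2,3,4,5,6,7,8 already taken and all letters distinct, that pins S to 9, so S=9.

Answer: G=5, H=2, J=7, L=6, N=4, O=8, R=1, S=9, V=3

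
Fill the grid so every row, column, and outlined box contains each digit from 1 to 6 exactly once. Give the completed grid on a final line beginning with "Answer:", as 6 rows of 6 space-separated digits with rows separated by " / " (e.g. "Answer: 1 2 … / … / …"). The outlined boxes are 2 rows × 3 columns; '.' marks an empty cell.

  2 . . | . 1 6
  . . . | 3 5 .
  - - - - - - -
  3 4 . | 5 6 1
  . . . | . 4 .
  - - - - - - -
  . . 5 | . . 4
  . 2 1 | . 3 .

Step 1. [r5c1∈{6}] r5c1 has the single candidate 6 ⇒ r5c1=6.
Step 2. [r4c4∈{2}] r4c4 has the single candidate 2. So r4c4=2.
Step 3. [r1c3∈{3,4}] in col 3, 3 fits only at r1c3 ⇒ r1c3=3.
Step 4. [r4c3∈{6}] r4c3's peers cover all but 6, so r4c3=6.
Step 5. [r4c1∈{1,5}] across col 1, 5 lands solely at r4c1. So r4c1=5.
Step 6. [r2c1∈{1,4}] in col 1, 1 fits only at r2c1 ⇒ r2c1=1.
Step 7. [r5c4∈{1}] r5c4's peers cover all but 1, so r5c4=1.
Step 8. [r6c4∈{6}] r6c4 is down to just 6 ⇒ r6c4=6.
Step 9. [r6c1∈{4}] only 4 remains possible at r6c1. So r6c1=4.
Step 10. [r1c4∈{4}] r1c4 is down to just 4. So r1c4=4.
Step 11. [r4c2∈{1}] only 1 remains possible at r4c2 ⇒ r4c2=1.
Step 12. [r4c6∈{3}] nothing but 3 survives at r4c6. So r4c6=3.
Step 13. [r3c3∈{2}] r3c3's peers cover all but 2. So r3c3=2.
Step 14. [r5c5∈{2}] r5c5 has the single candidate 2, so r5c5=2.
Step 15. [r2c3∈{4}] r2c3 is down to just 4, so r2c3=4.
Step 16. [r6c6∈{5}] only 5 remains possible at r6c6 ⇒ r6c6=5.
Step 17. [r1c2∈{5}] nothing but 5 survives at r1c2 ⇒ r1c2=5.
Step 18. [r5c2∈{3}] nothing but 3 survives at r5c2 ⇒ r5c2=3.
Step 19. [r2c2∈{6}] r2c2's peers cover all but 6. So r2c2=6.
Step 20. [r2c6∈{2}] r2c6 has the single candidate 2 ⇒ r2c6=2.

Answer: 2 5 3 4 1 6 / 1 6 4 3 5 2 / 3 4 2 5 6 1 / 5 1 6 2 4 3 / 6 3 5 1 2 4 / 4 2 1 6 3 5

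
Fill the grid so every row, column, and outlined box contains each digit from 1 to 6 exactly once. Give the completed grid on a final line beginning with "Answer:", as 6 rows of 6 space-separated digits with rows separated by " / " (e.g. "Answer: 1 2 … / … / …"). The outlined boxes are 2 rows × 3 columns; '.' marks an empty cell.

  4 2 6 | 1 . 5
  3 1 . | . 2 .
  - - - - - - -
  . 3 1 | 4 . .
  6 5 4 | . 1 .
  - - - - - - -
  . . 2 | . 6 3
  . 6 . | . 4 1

Step 1. [r6c1∈{5}] nothing but 5 survives at r6c1. So r6c1=5.
Step 2. [r3c6∈{2,6}] row 3 places 6 nowhere but r3c6, so r3c6=6.
Step 3. [r4c4∈{2,3}] r4c4 is the only open cell in row 4 admitting 3. So r4c4=3.
Step 4. [r6c4∈{2}] r6c4 is down to just 2. So r6c4=2.
Step 5. [r4c6∈{2}] r4c6 is down to just 2, so r4c6=2.
Step 6. [r3c1∈{2}] r3c1 has the single candidate 2, so r3c1=2.
Step 7. [r5c4∈{5}] only 5 remains possible at r5c4, so r5c4=5.
Step 8. [r5c1∈{1}] r5c1 is down to just 1 ⇒ r5c1=1.
Step 9. [r6c3∈{3}] nothing but 3 survives at r6c3, so r6c3=3.
Step 10. [r5c2∈{4}] only 4 remains possible at r5c2. So r5c2=4.
Step 11. [r2c4∈{6}] only 6 remains possible at r2c4. So r2c4=6.
Step 12. [r1c5∈{3}] r1c5 has the single candidate 3. So r1c5=3.
Step 13. [r3c5∈{5}] only 5 remains possible at r3c5. So r3c5=5.
Step 14. [r2c6∈{4}] r2c6's peers cover all but 4 ⇒ r2c6=4.
Step 15. [r2c3∈{5}] r2c3 is down to just 5, so r2c3=5.

Answer: 4 2 6 1 3 5 / 3 1 5 6 2 4 / 2 3 1 4 5 6 / 6 5 4 3 1 2 / 1 4 2 5 6 3 / 5 6 3 2 4 1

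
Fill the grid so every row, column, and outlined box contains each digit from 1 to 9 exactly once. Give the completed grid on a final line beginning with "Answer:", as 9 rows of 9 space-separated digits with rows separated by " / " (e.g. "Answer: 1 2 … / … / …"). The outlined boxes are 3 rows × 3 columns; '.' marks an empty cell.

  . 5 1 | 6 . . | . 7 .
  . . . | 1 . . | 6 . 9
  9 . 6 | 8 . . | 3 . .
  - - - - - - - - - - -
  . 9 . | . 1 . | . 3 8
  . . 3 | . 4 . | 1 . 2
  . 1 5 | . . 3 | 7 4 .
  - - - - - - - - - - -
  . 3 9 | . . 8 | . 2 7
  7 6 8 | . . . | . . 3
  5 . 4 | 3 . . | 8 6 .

Step 1. [r1c1∈{2,3,4,8}] row 1 places 8 nowhere but r1c1 ⇒ r1c1=8.
Step 2. [r3c9∈{1,4,5}] r3c9 is the only open cell in col 9 admitting 5 ⇒ r3c9=5.
Step 3. [r8c7∈{4,5,9}] 9 has one home in col 7: r8c7, so r8c7=9.
Step 4. [r9c2∈{2}] r9c2's peers cover all but 2. So r9c2=2.
Step 5. [r4c7∈{5}] only 5 remains possible at r4c7. So r4c7=5.
Step 6. [r8c8∈{1,5}] in col 8, 5 fits only at r8c8. So r8c8=5.
Step 7. [r8c5∈{2}] r8c5 is down to just 2 ⇒ r8c5=2.
Step 8. [r3c5∈{7}] nothing but 7 survives at r3c5, so r3c5=7.
Step 9. [r3c6∈{2,4}] 2 has one home in row 3: r3c6 ⇒ r3c6=2.
Step 10. [r9c6∈{1,7,9}] r9c6 is the only open cell in row 9 admitting 7, so r9c6=7.
Step 11. [r4c6∈{6}] only 6 remains possible at r4c6, so r4c6=6.
Step 12. [r2c1∈{2,3,4}] across col 1, 3 lands solely at r2c1 ⇒ r2c1=3.
Step 13. [r9c5∈{9}] r9c5 is down to just 9, so r9c5=9.
Step 14. [r6c4∈{2,9}] row 6 places 9 nowhere but r6c4. So r6c4=9.
Step 15. [r6c1∈{2,6}] r6c1 is the only open cell in row 6 admitting 2, so r6c1=2.
Step 16. [r4c3∈{7}] only 7 remains possible at r4c3. So r4c3=7.
Step 17. [r7c7∈{4}] nothing but 4 survives at r7c7 ⇒ r7c7=4.
Step 18. [r2c5∈{5}] r2c5's peers cover all but 5 ⇒ r2c5=5.
Step 19. [r2c6∈{4}] only 4 remains possible at r2c6, so r2c6=4.
Step 20. [r5c4∈{5,7}] 7 has one home in row 5: r5c4 ⇒ r5c4=7.
Step 21. [r1c7∈{2}] r1c7 is down to just 2. So r1c7=2.
Step 22. [r3c2∈{4}] nothing but 4 survives at r3c2 ⇒ r3c2=4.
Step 23. [r4c1∈{4}] nothing but 4 survives at r4c1. So r4c1=4.
Step 24. [r5c6∈{5}] only 5 remains possible at r5c6. So r5c6=5.
Step 25. [r9c9∈{1}] r9c9 is down to just 1, so r9c9=1.
Step 26. [r4c4∈{2}] nothing but 2 survives at r4c4 ⇒ r4c4=2.
Step 27. [r2c2∈{7}] r2c2 is down to just 7, so r2c2=7.
Step 28. [r8c6∈{1}] r8c6 is down to just 1. So r8c6=1.
Step 29. [r1c5∈{3}] only 3 remains possible at r1c5, so r1c5=3.
Step 30. [r3c8∈{1}] r3c8 has the single candidate 1, so r3c8=1.
Step 31. [r5c1∈{6}] r5c1 is down to just 6, so r5c1=6.
Step 32. [r2c3∈{2}] r2c3 has the single candidate 2 ⇒ r2c3=2.
Step 33. [r5c2∈{8}] r5c2 is down to just 8, so r5c2=8.
Step 34. [r2c8∈{8}] r2c8 is down to just 8, so r2c8=8.
Step 35. [r7c5∈{6}] r7c5 is down to just 6 ⇒ r7c5=6.
Step 36. [r8c4∈{4}] r8c4 is down to just 4. So r8c4=4.
Step 37. [r7c4∈{5}] nothing but 5 survives at r7c4 ⇒ r7c4=5.
Step 38. [r5c8∈{9}] r5c8 has the single candidate 9, so r5c8=9.
Step 39. [r1c6∈{9}] r1c6's peers cover all but 9. So r1c6=9.
Step 40. [r6c5∈{8}] only 8 remains possible at r6c5. So r6c5=8.
Step 41. [r6c9∈{6}] nothing but 6 survives at r6c9 ⇒ r6c9=6.
Step 42. [r1c9∈{4}] r1c9 is down to just 4. So r1c9=4.
Step 43. [r7c1∈{1}] r7c1 is down to just 1. So r7c1=1.

Answer: 8 5 1 6 3 9 2 7 4 / 3 7 2 1 5 4 6 8 9 / 9 4 6 8 7 2 3 1 5 / 4 9 7 2 1 6 5 3 8 / 6 8 3 7 4 5 1 9 2 / 2 1 5 9 8 3 7 4 6 / 1 3 9 5 6 8 4 2 7 / 7 6 8 4 2 1 9 5 3 / 5 2 4 3 9 7 8 6 1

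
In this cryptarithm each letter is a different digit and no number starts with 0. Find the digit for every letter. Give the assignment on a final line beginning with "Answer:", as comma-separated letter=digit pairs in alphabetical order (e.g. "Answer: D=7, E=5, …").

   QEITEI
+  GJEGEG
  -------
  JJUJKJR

Step 1. [col 1: I + G ≡ R (mod 10)] several values work for R in column 1 (I + G ≡ R (mod 10), carry-in 0); try R=4 ⇒ R=4.
Step 2. [col 1: I + G ≡ R (mod 10)] I=6 is one option consistent with column 1 (I + G ≡ R (mod 10), carry-in 0) — take it ⇒ I=6.
Step 3. [col 1: I + G ≡ R (mod 10)] column 1 reads I+G+carry(0)=R with I=6, R=4; with digits 4,6 already taken and all letters distinct, the only value for G is 8 ⇒ G=8.
Step 4. [col 2: E + E ≡ J (mod 10)] column 2 (E + E ≡ J (mod 10), carry-in 1) doesn't pin E yet; pick E=5 and continue, so E=5.
Step 5. [col 2: E + E ≡ J (mod 10)] column 2 reads E+E+carry(1)=J with E=5; with digits 4,5,6,8 already taken and all letters distinct, the only value for J is 1, so J=1.
Step 6. [col 3: T + G ≡ K (mod 10)] column 3 (T + G ≡ K (mod 10), carry-in 1) doesn't pin T yet; pick T=0 and continue ⇒ T=0.
Step 7. [col 3: T + G ≡ K (mod 10)] from column 3 (T=0, G=8, carry-in 1, digits 0,1,4,5,6,8 already taken and all letters distinct): K must equal 9, so K=9.
Step 8. [col 5: E + J ≡ U (mod 10)] column 5: given E=5, J=1, carry-in 1, and digits 0,1,4,5,6,8,9 already taken and all letters distinct, E+J≡U (mod 10) forces U=7 ⇒ U=7.
Step 9. [col 6: Q + G ≡ J (mod 10)] in column 6 we have Q+G≡J with carry-in 0; given G=8, J=1 and digits 0,1,4,5,6,7,8,9 already taken and all letters distinct, that pins Q to 3. So Q=3.

Answer: E=5, G=8, I=6, J=1, K=9, Q=3, R=4, T=0, U=7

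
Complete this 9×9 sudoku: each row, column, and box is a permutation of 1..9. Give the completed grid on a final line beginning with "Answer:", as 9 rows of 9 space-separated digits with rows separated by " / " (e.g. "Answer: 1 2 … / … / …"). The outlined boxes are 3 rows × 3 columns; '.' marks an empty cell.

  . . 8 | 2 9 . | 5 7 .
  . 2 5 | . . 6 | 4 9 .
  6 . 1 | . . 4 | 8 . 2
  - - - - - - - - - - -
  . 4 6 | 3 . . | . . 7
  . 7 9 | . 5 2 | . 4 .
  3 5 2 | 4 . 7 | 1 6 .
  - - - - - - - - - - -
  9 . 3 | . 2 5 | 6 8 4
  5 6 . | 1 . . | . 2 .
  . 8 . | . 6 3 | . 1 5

Step 1. [r6c5∈{8}] r6c5's peers cover all but 8. So r6c5=8.
Step 2. [r3c8∈{3}] r3c8 is down to just 3. So r3c8=3.
Step 3. [r7c4∈{7}] nothing but 7 survives at r7c4 ⇒ r7c4=7.
Step 4. [r4c6∈{1,9}] box 5 places 9 nowhere but r4c6, so r4c6=9.
Step 5. [r1c6∈{1}] r1c6's peers cover all but 1 ⇒ r1c6=1.
Step 6. [r4c1∈{1,8}] 8 has one home in row 4: r4c1, so r4c1=8.
Step 7. [r2c1∈{7}] r2c1's peers cover all but 7 ⇒ r2c1=7.
Step 8. [r5c7∈{3}] r5c7 is down to just 3 ⇒ r5c7=3.
Step 9. [r8c5∈{4}] r8c5's peers cover all but 4. So r8c5=4.
Step 10. [r8c3∈{7}] r8c3 has the single candidate 7. So r8c3=7.
Step 11. [r8c7∈{9}] r8c7's peers cover all but 9, so r8c7=9.
Step 12. [r1c1∈{4}] r1c1's peers cover all but 4, so r1c1=4.
Step 13. [r5c1∈{1}] r5c1's peers cover all but 1 ⇒ r5c1=1.
Step 14. [r3c4∈{5}] r3c4 is down to just 5. So r3c4=5.
Step 15. [r5c9∈{8}] r5c9 has the single candidate 8. So r5c9=8.
Step 16. [r4c5∈{1}] r4c5 is down to just 1. So r4c5=1.
Step 17. [r9c1∈{2}] r9c1's peers cover all but 2 ⇒ r9c1=2.
Step 18. [r1c9∈{6}] r1c9 has the single candidate 6, so r1c9=6.
Step 19. [r2c4∈{8}] only 8 remains possible at r2c4 ⇒ r2c4=8.
Step 20. [r2c5∈{3}] only 3 remains possible at r2c5 ⇒ r2c5=3.
Step 21. [r6c9∈{9}] r6c9 is down to just 9. So r6c9=9.
Step 22. [r8c9∈{3}] only 3 remains possible at r8c9 ⇒ r8c9=3.
Step 23. [r9c3∈{4}] r9c3 has the single candidate 4. So r9c3=4.
Step 24. [r3c5∈{7}] r3c5's peers cover all but 7 ⇒ r3c5=7.
Step 25. [r4c7∈{2}] r4c7 has the single candidate 2, so r4c7=2.
Step 26. [r2c9∈{1}] nothing but 1 survives at r2c9 ⇒ r2c9=1.
Step 27. [r7c2∈{1}] r7c2 is down to just 1. So r7c2=1.
Step 28. [r1c2∈{3}] only 3 remains possible at r1c2 ⇒ r1c2=3.
Step 29. [r5c4∈{6}] nothing but 6 survives at r5c4 ⇒ r5c4=6.
Step 30. [r9c7∈{7}] r9c7 is down to just 7, so r9c7=7.
Step 31. [r3c2∈{9}] r3c2 is down to just 9 ⇒ r3c2=9.
Step 32. [r4c8∈{5}] r4c8 is down to just 5 ⇒ r4c8=5.
Step 33. [r9c4∈{9}] nothing but 9 survives at r9c4. So r9c4=9.
Step 34. [r8c6∈{8}] r8c6 is down to just 8, so r8c6=8.

Answer: 4 3 8 2 9 1 5 7 6 / 7 2 5 8 3 6 4 9 1 / 6 9 1 5 7 4 8 3 2 / 8 4 6 3 1 9 2 5 7 / 1 7 9 6 5 2 3 4 8 / 3 5 2 4 8 7 1 6 9 / 9 1 3 7 2 5 6 8 4 / 5 6 7 1 4 8 9 2 3 / 2 8 4 9 6 3 7 1 5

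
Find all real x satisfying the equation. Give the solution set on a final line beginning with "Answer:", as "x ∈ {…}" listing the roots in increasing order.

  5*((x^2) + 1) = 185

Step 1. [5*((x^2) + 1) = 185] leading coefficient 5: divide by 5. So div: (x^2) + 1 = 37.
Step 2. [(x^2) + 1 = 37] 1 comes off first (subtract 1) ⇒ sub: x^2 = 36.
Step 3. [x^2 = 36] 36 ≥ 0, LHS is (·)² — take ±√. So sqrt: x = 6 or -6.

Answer: x ∈ {-6, 6}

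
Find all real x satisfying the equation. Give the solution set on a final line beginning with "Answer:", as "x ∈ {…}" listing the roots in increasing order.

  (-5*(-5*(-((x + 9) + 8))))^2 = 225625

Step 1. [(-5*(-5*(-((x + 9) + 8))))^2 = 225625] 225625 ≥ 0, LHS is (·)² — take ±√. So sqrt: -5*(-5*(-((x + 9) + 8))) = 475 or -475.
Step 2. [-5*(-5*(-((x + 9) + 8))) = 475 or -475] -5 out front; divide by -5, so div: -5*(-((x + 9) + 8)) = -95 or 95.
Step 3. [-5*(-((x + 9) + 8)) = -95 or 95] divide by the outer -5. So div: -((x + 9) + 8) = 19 or -19.
Step 4. [-((x + 9) + 8) = 19 or -19] LHS negated; negate both sides, so neg: (x + 9) + 8 = -19 or 19.
Step 5. [(x + 9) + 8 = -19 or 19] subtract 8: x sits inside (… + 8). So sub: x + 9 = -27 or 11.
Step 6. [x + 9 = -27 or 11] subtract 9: x sits inside (… + 9), so sub: x = -36 or 2.

Answer: x ∈ {-36, 2}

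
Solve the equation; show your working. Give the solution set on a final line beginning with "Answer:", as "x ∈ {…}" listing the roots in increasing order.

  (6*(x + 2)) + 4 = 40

Step 1. [(6*(x + 2)) + 4 = 40] 4 comes off first (subtract 4), so sub: 6*(x + 2) = 36.
Step 2. [6*(x + 2) = 36] 6 out front; divide by 6 ⇒ div: x + 2 = 6.
Step 3. [x + 2 = 6] 2 comes off first (subtract 2). So sub: x = 4.

Answer: x ∈ {4}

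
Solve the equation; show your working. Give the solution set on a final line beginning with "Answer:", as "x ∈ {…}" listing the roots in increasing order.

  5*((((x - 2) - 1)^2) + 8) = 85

Step 1. [5*((((x - 2) - 1)^2) + 8) = 85] divide by the outer 5, so div: (((x - 2) - 1)^2) + 8 = 17.
Step 2. [(((x - 2) - 1)^2) + 8 = 17] 8 comes off first (subtract 8), so sub: ((x - 2) - 1)^2 = 9.
Step 3. [((x - 2) - 1)^2 = 9] LHS squared, RHS 9 ≥ 0: apply √ (±) ⇒ sqrt: (x - 2) - 1 = 3 or -3.
Step 4. [(x - 2) - 1 = 3 or -3] the outer -1 inverts by adding 1. So sub: x - 2 = 4 or -2.
Step 5. [x - 2 = 4 or -2] add 2: x sits inside (… - 2). So sub: x = 6 or 0.

Answer: x ∈ {0, 6}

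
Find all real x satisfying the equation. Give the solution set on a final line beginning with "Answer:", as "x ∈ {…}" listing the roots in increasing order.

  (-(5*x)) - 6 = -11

Step 1. [(-(5*x)) - 6 = -11] -6 is outermost — add 6 both sides, so sub: -(5*x) = -5.
Step 2. [-(5*x) = -5] leading − — multiply by −1, so neg: 5*x = 5.
Step 3. [5*x = 5] divide by the outer 5. So div: x = 1.

Answer: x ∈ {1}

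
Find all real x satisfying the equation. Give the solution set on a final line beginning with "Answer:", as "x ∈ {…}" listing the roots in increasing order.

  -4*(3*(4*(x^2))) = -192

Step 1. [-4*(3*(4*(x^2))) = -192] divide by the outer -4 ⇒ div: 3*(4*(x^2)) = 48.
Step 2. [3*(4*(x^2)) = 48] leading coefficient 3: divide by 3. So div: 4*(x^2) = 16.
Step 3. [4*(x^2) = 16] leading coefficient 4: divide by 4. So div: x^2 = 4.
Step 4. [x^2 = 4] √ both sides: 4 ≥ 0 gives two branches, so sqrt: x = 2 or -2.

Answer: x ∈ {-2, 2}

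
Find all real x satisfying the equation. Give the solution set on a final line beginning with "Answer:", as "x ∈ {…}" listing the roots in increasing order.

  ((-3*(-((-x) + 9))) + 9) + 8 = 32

Step 1. [((-3*(-((-x) + 9))) + 9) + 8 = 32] peel the +8: subtract 8 from each side ⇒ sub: (-3*(-((-x) + 9))) + 9 = 24.
Step 2. [(-3*(-((-x) + 9))) + 9 = 24] -3 divides every term; factor it out, so factor: (-((-x) + 9)) - 3 = -8.
Step 3. [(-((-x) + 9)) - 3 = -8] 3 comes off first (add 3). So sub: -((-x) + 9) = -5.
Step 4. [-((-x) + 9) = -5] LHS negated; negate both sides. So neg: (-x) + 9 = 5.
Step 5. [(-x) + 9 = 5] subtract 9: x sits inside (… + 9) ⇒ sub: -x = -4.
Step 6. [-x = -4] flip signs both sides, so neg: x = 4.

Answer: x ∈ {4}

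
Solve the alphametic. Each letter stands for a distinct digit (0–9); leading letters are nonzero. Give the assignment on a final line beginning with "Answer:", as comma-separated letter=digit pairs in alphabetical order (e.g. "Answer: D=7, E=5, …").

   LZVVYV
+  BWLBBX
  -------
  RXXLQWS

Step 1. [col 1: V + X ≡ S (mod 10)] column 1 (V + X ≡ S (mod 10), carry-in 0) doesn't pin S yet; pick S=2 and continue. So S=2.
Step 2. [col 1: V + X ≡ S (mod 10)] V=9 is one option consistent with column 1 (V + X ≡ S (mod 10), carry-in 0) — take it. So V=9.
Step 3. [R] R is the leading digit of a 7-digit sum of two 6-digit numbers; the final carry is exactly 1. So R=1.
Step 4. [col 1: V + X ≡ S (mod 10)] in column 1 we have V+X≡S with carry-in 0; given V=9, S=2 and digits 1,2,9 already taken and all letters distinct, that pins X to 3, so X=3.
Step 5. [col 2: Y + B ≡ W (mod 10)] W=8 is one option consistent with column 2 (Y + B ≡ W (mod 10), carry-in 1) — take it ⇒ W=8.
Step 6. [col 2: Y + B ≡ W (mod 10)] several values work for Y in column 2 (Y + B ≡ W (mod 10), carry-in 1); try Y=0, so Y=0.
Step 7. [col 2: Y + B ≡ W (mod 10)] from column 2 (Y=0, W=8, carry-in 1, digits 0,1,2,3,8,9 already taken and all letters distinct): B must equal 7 ⇒ B=7.
Step 8. [col 3: V + B ≡ Q (mod 10)] in column 3 we have V+B≡Q with carry-in 0; given V=9, B=7 and digits 0,1,2,3,7,8,9 already taken and all letters distinct, that pins Q to 6 ⇒ Q=6.
Step 9. [col 4: V + L ≡ L (mod 10)] L=5 is one option consistent with column 4 (V + L ≡ L (mod 10), carry-in 1) — take it. So L=5.
Step 10. [col 5: Z + W ≡ X (mod 10)] column 5 reads Z+W+carry(1)=X with W=8, X=3; with digits 0,1,2,3,5,6,7,8,9 already taken and all letters distinct, the only value for Z is 4. So Z=4.

Answer: B=7, L=5, Q=6, R=1, S=2, V=9, W=8, X=3, Y=0, Z=4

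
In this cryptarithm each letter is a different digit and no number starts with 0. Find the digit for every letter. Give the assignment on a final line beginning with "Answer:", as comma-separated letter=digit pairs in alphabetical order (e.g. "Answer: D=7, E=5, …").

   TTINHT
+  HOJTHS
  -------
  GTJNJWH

Step 1. [col 1: T + S ≡ H (mod 10)] no forcing yet in column 1 (carry-in 0); H=9 is free and consistent — try it ⇒ H=9.
Step 2. [col 1: T + S ≡ H (mod 10)] S=4 is one option consistent with column 1 (T + S ≡ H (mod 10), carry-in 0) — take it, so S=4.
Step 3. [col 1: T + S ≡ H (mod 10)] in column 1 we have T+S≡H with carry-in 0; given S=4, H=9 and digits 4,9 already taken and all letters distinct, that pins T to 5. So T=5.
Step 4. [col 2: H + H ≡ W (mod 10)] column 2 reads H+H+carry(0)=W with H=9; with digits 4,5,9 already taken and all letters distinct, the only value for W is 8 ⇒ W=8.
Step 5. [col 3: N + T ≡ J (mod 10)] J=2 is one option consistent with column 3 (N + T ≡ J (mod 10), carry-in 1) — take it ⇒ J=2.
Step 6. [G] adding two 6-digit numbers gives at most 6+1 digits, and here it does — G is that final carry and must be 1 ⇒ G=1.
Step 7. [col 3: N + T ≡ J (mod 10)] in column 3 we have N+T≡J with carry-in 1; given T=5, J=2 and digits 1,2,4,5,8,9 already taken and all letters distinct, that pins N to 6, so N=6.
Step 8. [col 4: I + J ≡ N (mod 10)] from column 4 (J=2, N=6, carry-in 1, digits 1,2,4,5,6,8,9 already taken and all letters distinct): I must equal 3, so I=3.
Step 9. [col 5: T + O ≡ J (mod 10)] column 5: given T=5, J=2, carry-in 0, and digits 1,2,3,4,5,6,8,9 already taken and all letters distinct, T+O≡J (mod 10) forces O=7. So O=7.

Answer: G=1, H=9, I=3, J=2, N=6, O=7, S=4, T=5, W=8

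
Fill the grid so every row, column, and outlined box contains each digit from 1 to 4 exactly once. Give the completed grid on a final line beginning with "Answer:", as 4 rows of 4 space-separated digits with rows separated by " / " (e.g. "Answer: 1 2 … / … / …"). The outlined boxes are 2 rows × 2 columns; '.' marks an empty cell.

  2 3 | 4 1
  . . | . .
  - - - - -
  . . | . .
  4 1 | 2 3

Step 1. [r3c4∈{4}] only 4 remains possible at r3c4, so r3c4=4.
Step 2. [r2c1∈{1}] r2c1 has the single candidate 1, so r2c1=1.
Step 3. [r2c2∈{4}] nothing but 4 survives at r2c2. So r2c2=4.
Step 4. [r2c4∈{2}] r2c4 is down to just 2, so r2c4=2.
Step 5. [r2c3∈{3}] only 3 remains possible at r2c3 ⇒ r2c3=3.
Step 6. [r3c3∈{1}] only 1 remains possible at r3c3. So r3c3=1.
Step 7. [r3c2∈{2}] only 2 remains possible at r3c2 ⇒ r3c2=2.
Step 8. [r3c1∈{3}] r3c1 has the single candidate 3 ⇒ r3c1=3.

Answer: 2 3 4 1 / 1 4 3 2 / 3 2 1 4 / 4 1 2 3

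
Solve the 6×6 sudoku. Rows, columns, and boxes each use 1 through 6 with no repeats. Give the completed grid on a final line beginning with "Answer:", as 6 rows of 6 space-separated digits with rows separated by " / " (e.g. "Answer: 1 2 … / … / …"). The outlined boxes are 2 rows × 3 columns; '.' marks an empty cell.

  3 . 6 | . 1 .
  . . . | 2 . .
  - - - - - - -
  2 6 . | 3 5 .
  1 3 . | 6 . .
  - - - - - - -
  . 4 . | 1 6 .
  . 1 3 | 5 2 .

Step 1. [r2c2∈{5}] r2c2 is down to just 5 ⇒ r2c2=5.
Step 2. [r4c5∈{4}] only 4 remains possible at r4c5, so r4c5=4.
Step 3. [r2c6∈{3,4,6}] in row 2, 6 fits only at r2c6. So r2c6=6.
Step 4. [r5c3∈{2,5}] in row 5, 2 fits only at r5c3 ⇒ r5c3=2.
Step 5. [r6c6∈{4}] only 4 remains possible at r6c6, so r6c6=4.
Step 6. [r2c3∈{1,4}] r2c3 is the only open cell in row 2 admitting 1, so r2c3=1.
Step 7. [r3c6∈{1}] only 1 remains possible at r3c6 ⇒ r3c6=1.
Step 8. [r1c4∈{4}] r1c4's peers cover all but 4. So r1c4=4.
Step 9. [r1c6∈{5}] only 5 remains possible at r1c6, so r1c6=5.
Step 10. [r5c6∈{3}] r5c6's peers cover all but 3 ⇒ r5c6=3.
Step 11. [r2c1∈{4}] nothing but 4 survives at r2c1. So r2c1=4.
Step 12. [r1c2∈{2}] only 2 remains possible at r1c2. So r1c2=2.
Step 13. [r2c5∈{3}] r2c5 is down to just 3. So r2c5=3.
Step 14. [r3c3∈{4}] r3c3's peers cover all but 4. So r3c3=4.
Step 15. [r4c3∈{5}] r4c3 has the single candidate 5. So r4c3=5.
Step 16. [r5c1∈{5}] nothing but 5 survives at r5c1, so r5c1=5.
Step 17. [r6c1∈{6}] only 6 remains possible at r6c1, so r6c1=6.
Step 18. [r4c6∈{2}] nothing but 2 survives at r4c6 ⇒ r4c6=2.

Answer: 3 2 6 4 1 5 / 4 5 1 2 3 6 / 2 6 4 3 5 1 / 1 3 5 6 4 2 / 5 4 2 1 6 3 / 6 1 3 5 2 4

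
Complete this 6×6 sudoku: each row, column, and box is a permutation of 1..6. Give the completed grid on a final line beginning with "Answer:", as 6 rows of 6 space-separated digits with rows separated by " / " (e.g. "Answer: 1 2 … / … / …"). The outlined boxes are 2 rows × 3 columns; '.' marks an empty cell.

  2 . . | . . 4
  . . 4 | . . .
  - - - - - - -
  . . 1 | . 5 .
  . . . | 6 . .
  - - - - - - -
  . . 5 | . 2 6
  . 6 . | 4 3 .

Step 1. [r5c4∈{1}] nothing but 1 survives at r5c4, so r5c4=1.
Step 2. [r1c3∈{3,6}] in col 3, 6 fits only at r1c3 ⇒ r1c3=6.
Step 3. [r4c3∈{2,3}] r4c3 is the only open cell in col 3 admitting 3. So r4c3=3.
Step 4. [r1c5∈{1}] r1c5's peers cover all but 1 ⇒ r1c5=1.
Step 5. [r2c2∈{1,3,5}] r2c2 is the only open cell in col 2 admitting 1. So r2c2=1.
Step 6. [r4c5∈{4}] r4c5 has the single candidate 4, so r4c5=4.
Step 7. [r4c1∈{5}] r4c1 has the single candidate 5, so r4c1=5.
Step 8. [r2c1∈{3}] nothing but 3 survives at r2c1. So r2c1=3.
Step 9. [r3c6∈{2,3}] 3 has one home in col 6: r3c6, so r3c6=3.
Step 10. [r3c4∈{2}] r3c4 is down to just 2. So r3c4=2.
Step 11. [r5c1∈{4}] r5c1's peers cover all but 4, so r5c1=4.
Step 12. [r2c4∈{5}] nothing but 5 survives at r2c4 ⇒ r2c4=5.
Step 13. [r6c6∈{5}] only 5 remains possible at r6c6 ⇒ r6c6=5.
Step 14. [r4c6∈{1}] r4c6 has the single candidate 1. So r4c6=1.
Step 15. [r3c1∈{6}] r3c1's peers cover all but 6. So r3c1=6.
Step 16. [r1c4∈{3}] r1c4 has the single candidate 3. So r1c4=3.
Step 17. [r1c2∈{5}] r1c2 is down to just 5 ⇒ r1c2=5.
Step 18. [r5c2∈{3}] only 3 remains possible at r5c2, so r5c2=3.
Step 19. [r6c3∈{2}] only 2 remains possible at r6c3. So r6c3=2.
Step 20. [r4c2∈{2}] nothing but 2 survives at r4c2 ⇒ r4c2=2.
Step 21. [r2c6∈{2}] r2c6 is down to just 2. So r2c6=2.
Step 22. [r6c1∈{1}] only 1 remains possible at r6c1, so r6c1=1.
Step 23. [r3c2∈{4}] r3c2 is down to just 4 ⇒ r3c2=4.
Step 24. [r2c5∈{6}] r2c5 has the single candidate 6, so r2c5=6.

Answer: 2 5 6 3 1 4 / 3 1 4 5 6 2 / 6 4 1 2 5 3 / 5 2 3 6 4 1 / 4 3 5 1 2 6 / 1 6 2 4 3 5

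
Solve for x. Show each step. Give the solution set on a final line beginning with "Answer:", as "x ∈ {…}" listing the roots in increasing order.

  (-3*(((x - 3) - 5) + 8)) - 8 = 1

Step 1. [(-3*(((x - 3) - 5) + 8)) - 8 = 1] the outer -8 inverts by adding 8, so sub: -3*(((x - 3) - 5) + 8) = 9.
Step 2. [-3*(((x - 3) - 5) + 8) = 9] leading coefficient -3: divide by -3. So div: ((x - 3) - 5) + 8 = -3.
Step 3. [((x - 3) - 5) + 8 = -3] the outer +8 inverts by subtracting 8. So sub: (x - 3) - 5 = -11.
Step 4. [(x - 3) - 5 = -11] peel the -5: add 5 from each side. So sub: x - 3 = -6.
Step 5. [x - 3 = -6] peel the -3: add 3 from each side. So sub: x = -3.

Answer: x ∈ {-3}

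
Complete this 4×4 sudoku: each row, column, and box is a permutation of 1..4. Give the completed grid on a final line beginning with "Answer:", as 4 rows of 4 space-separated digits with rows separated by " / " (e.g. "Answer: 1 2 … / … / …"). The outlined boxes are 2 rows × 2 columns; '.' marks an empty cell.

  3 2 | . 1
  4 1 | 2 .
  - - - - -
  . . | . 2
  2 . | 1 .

Step 1. [r4c4∈{3,4}] across col 4, 4 lands solely at r4c4, so r4c4=4.
Step 2. [r3c2∈{3,4}] row 3 places 4 nowhere but r3c2 ⇒ r3c2=4.
Step 3. [r4c2∈{3}] r4c2 has the single candidate 3, so r4c2=3.
Step 4. [r2c4∈{3}] r2c4 has the single candidate 3 ⇒ r2c4=3.
Step 5. [r1c3∈{4}] r1c3's peers cover all but 4. So r1c3=4.
Step 6. [r3c1∈{1}] r3c1's peers cover all but 1, so r3c1=1.
Step 7. [r3c3∈{3}] only 3 remains possible at r3c3 ⇒ r3c3=3.

Answer: 3 2 4 1 / 4 1 2 3 / 1 4 3 2 / 2 3 1 4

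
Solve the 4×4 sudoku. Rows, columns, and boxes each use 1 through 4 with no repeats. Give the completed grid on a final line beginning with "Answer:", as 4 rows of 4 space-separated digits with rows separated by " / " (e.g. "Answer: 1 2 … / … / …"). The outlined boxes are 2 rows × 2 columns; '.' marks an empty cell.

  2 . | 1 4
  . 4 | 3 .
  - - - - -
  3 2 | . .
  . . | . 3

Step 1. [r4c1∈{1,4}] across col 1, 4 lands solely at r4c1. So r4c1=4.
Step 2. [r4c3∈{2}] r4c3 has the single candidate 2. So r4c3=2.
Step 3. [r4c2∈{1}] r4c2 is down to just 1. So r4c2=1.
Step 4. [r3c3∈{4}] r3c3 is down to just 4. So r3c3=4.
Step 5. [r1c2∈{3}] r1c2 has the single candidate 3 ⇒ r1c2=3.
Step 6. [r2c1∈{1}] r2c1 has the single candidate 1 ⇒ r2c1=1.
Step 7. [r3c4∈{1}] r3c4 has the single candidate 1. So r3c4=1.
Step 8. [r2c4∈{2}] r2c4 is down to just 2 ⇒ r2c4=2.

Answer: 2 3 1 4 / 1 4 3 2 / 3 2 4 1 / 4 1 2 3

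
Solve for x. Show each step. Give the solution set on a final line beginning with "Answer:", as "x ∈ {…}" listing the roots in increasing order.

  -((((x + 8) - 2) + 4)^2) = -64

Step 1. [-((((x + 8) - 2) + 4)^2) = -64] LHS negated; negate both sides ⇒ neg: (((x + 8) - 2) + 4)^2 = 64.
Step 2. [(((x + 8) - 2) + 4)^2 = 64] 64 ≥ 0, LHS is (·)² — take ±√. So sqrt: ((x + 8) - 2) + 4 = 8 or -8.
Step 3. [((x + 8) - 2) + 4 = 8 or -8] peel the +4: subtract 4 from each side, so sub: (x + 8) - 2 = 4 or -12.
Step 4. [(x + 8) - 2 = 4 or -12] -2 is outermost — add 2 both sides, so sub: x + 8 = 6 or -10.
Step 5. [x + 8 = 6 or -10] subtract 8: x sits inside (… + 8). So sub: x = -2 or -18.

Answer: x ∈ {-18, -2}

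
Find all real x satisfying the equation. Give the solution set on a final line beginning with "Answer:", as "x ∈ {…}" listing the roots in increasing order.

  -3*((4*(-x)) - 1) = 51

Step 1. [-3*((4*(-x)) - 1) = 51] divide by the outer -3. So div: (4*(-x)) - 1 = -17.
Step 2. [(4*(-x)) - 1 = -17] add 1: x sits inside (… - 1), so sub: 4*(-x) = -16.
Step 3. [4*(-x) = -16] divide by the outer 4, so div: -x = -4.
Step 4. [-x = -4] flip signs both sides ⇒ neg: x = 4.

Answer: x ∈ {4}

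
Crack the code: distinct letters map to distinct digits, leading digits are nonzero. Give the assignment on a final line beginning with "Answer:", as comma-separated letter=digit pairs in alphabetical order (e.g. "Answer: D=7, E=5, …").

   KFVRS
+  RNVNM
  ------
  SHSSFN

Step 1. [col 1: S + M ≡ N (mod 10)] column 1 (S + M ≡ N (mod 10), carry-in 0) doesn't pin N yet; pick N=8 and continue ⇒ N=8.
Step 2. [col 1: S + M ≡ N (mod 10)] S=1 is one option consistent with column 1 (S + M ≡ N (mod 10), carry-in 0) — take it ⇒ S=1.
Step 3. [col 1: S + M ≡ N (mod 10)] column 1: given S=1, N=8, carry-in 0, and digits 1,8 already taken and all letters distinct, S+M≡N (mod 10) forces M=7 ⇒ M=7.
Step 4. [col 2: R + N ≡ F (mod 10)] no forcing yet in column 2 (carry-in 0); R=5 is free and consistent — try it. So R=5.
Step 5. [col 2: R + N ≡ F (mod 10)] column 2 reads R+N+carry(0)=F with R=5, N=8; with digits 1,5,7,8 already taken and all letters distinct, the only value for F is 3, so F=3.
Step 6. [col 3: V + V ≡ S (mod 10)] column 3: given S=1, carry-in 1, and digits 1,3,5,7,8 already taken and all letters distinct, V+V≡S (mod 10) forces V=0. So V=0.
Step 7. [col 5: K + R ≡ H (mod 10)] from column 5 (R=5, carry-in 1, digits 0,1,3,5,7,8 already taken and all letters distinct): K must equal 6, so K=6.
Step 8. [col 5: K + R ≡ H (mod 10)] from column 5 (K=6, R=5, carry-in 1, digits 0,1,3,5,6,7,8 already taken and all letters distinct): H must equal 2 ⇒ H=2.

Answer: F=3, H=2, K=6, M=7, N=8, R=5, S=1, V=0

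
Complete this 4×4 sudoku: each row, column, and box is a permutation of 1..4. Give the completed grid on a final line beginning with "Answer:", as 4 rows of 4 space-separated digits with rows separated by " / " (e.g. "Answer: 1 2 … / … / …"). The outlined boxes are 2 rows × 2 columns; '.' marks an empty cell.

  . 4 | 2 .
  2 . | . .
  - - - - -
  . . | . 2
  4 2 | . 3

Step 1. [r1c4∈{1}] r1c4 is down to just 1. So r1c4=1.
Step 2. [r3c1∈{1,3}] across col 1, 1 lands solely at r3c1 ⇒ r3c1=1.
Step 3. [r2c3∈{3,4}] in col 3, 3 fits only at r2c3. So r2c3=3.
Step 4. [r4c3∈{1}] r4c3's peers cover all but 1 ⇒ r4c3=1.
Step 5. [r3c2∈{3}] r3c2 has the single candidate 3, so r3c2=3.
Step 6. [r2c4∈{4}] r2c4's peers cover all but 4 ⇒ r2c4=4.
Step 7. [r2c2∈{1}] r2c2's peers cover all but 1 ⇒ r2c2=1.
Step 8. [r3c3∈{4}] only 4 remains possible at r3c3, so r3c3=4.
Step 9. [r1c1∈{3}] r1c1 has the single candidate 3. So r1c1=3.

Answer: 3 4 2 1 / 2 1 3 4 / 1 3 4 2 / 4 2 1 3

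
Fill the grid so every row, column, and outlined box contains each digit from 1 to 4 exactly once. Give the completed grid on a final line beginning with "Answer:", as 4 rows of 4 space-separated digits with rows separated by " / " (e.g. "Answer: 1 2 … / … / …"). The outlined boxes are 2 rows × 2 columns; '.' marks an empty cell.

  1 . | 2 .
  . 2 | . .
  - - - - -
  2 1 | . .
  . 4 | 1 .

Step 1. [r1c4∈{3,4}] across row 1, 4 lands solely at r1c4. So r1c4=4.
Step 2. [r3c4∈{3}] r3c4 is down to just 3 ⇒ r3c4=3.
Step 3. [r1c2∈{3}] only 3 remains possible at r1c2. So r1c2=3.
Step 4. [r2c4∈{1}] nothing but 1 survives at r2c4, so r2c4=1.
Step 5. [r3c3∈{4}] nothing but 4 survives at r3c3, so r3c3=4.
Step 6. [r4c1∈{3}] r4c1 is down to just 3. So r4c1=3.
Step 7. [r2c3∈{3}] r2c3 is down to just 3 ⇒ r2c3=3.
Step 8. [r2c1∈{4}] r2c1's peers cover all but 4, so r2c1=4.
Step 9. [r4c4∈{2}] nothing but 2 survives at r4c4 ⇒ r4c4=2.

Answer: 1 3 2 4 / 4 2 3 1 / 2 1 4 3 / 3 4 1 2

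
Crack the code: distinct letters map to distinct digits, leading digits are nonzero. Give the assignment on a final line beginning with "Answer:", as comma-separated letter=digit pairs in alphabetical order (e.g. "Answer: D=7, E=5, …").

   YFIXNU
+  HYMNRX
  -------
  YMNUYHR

Step 1. [col 1: U + X ≡ R (mod 10)] no forcing yet in column 1 (carry-in 0); R=5 is free and consistent — try it, so R=5.
Step 2. [col 1: U + X ≡ R (mod 10)] several values work for U in column 1 (U + X ≡ R (mod 10), carry-in 0); try U=7, so U=7.
Step 3. [col 1: U + X ≡ R (mod 10)] from column 1 (U=7, R=5, carry-in 0, digits 5,7 already taken and all letters distinct): X must equal 8 ⇒ X=8.
Step 4. [col 2: N + R ≡ H (mod 10)] several values work for H in column 2 (N + R ≡ H (mod 10), carry-in 1); try H=9, so H=9.
Step 5. [col 2: N + R ≡ H (mod 10)] from column 2 (R=5, H=9, carry-in 1, digits 5,7,8,9 already taken and all letters distinct): N must equal 3, so N=3.
Step 6. [col 3: X + N ≡ Y (mod 10)] in column 3 we have X+N≡Y with carry-in 0; given X=8, N=3 and digits 3,5,7,8,9 already taken and all letters distinct, that pins Y to 1 ⇒ Y=1.
Step 7. [col 4: I + M ≡ U (mod 10)] several values work for M in column 4 (I + M ≡ U (mod 10), carry-in 1); try M=0. So M=0.
Step 8. [col 4: I + M ≡ U (mod 10)] in column 4 we have I+M≡U with carry-in 1; given M=0, U=7 and digits 0,1,3,5,7,8,9 already taken and all letters distinct, that pins I to 6. So I=6.
Step 9. [col 5: F + Y ≡ N (mod 10)] in column 5 we have F+Y≡N with carry-in 0; given Y=1, N=3 and digits 0,1,3,5,6,7,8,9 already taken and all letters distinct, that pins F to 2. So F=2.

Answer: F=2, H=9, I=6, M=0, N=3, R=5, U=7, X=8, Y=1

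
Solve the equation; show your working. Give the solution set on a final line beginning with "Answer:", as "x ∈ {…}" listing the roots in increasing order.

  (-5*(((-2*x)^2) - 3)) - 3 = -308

Step 1. [(-5*(((-2*x)^2) - 3)) - 3 = -308] 3 comes off first (add 3) ⇒ sub: -5*(((-2*x)^2) - 3) = -305.
Step 2. [-5*(((-2*x)^2) - 3) = -305] divide by the outer -5, so div: ((-2*x)^2) - 3 = 61.
Step 3. [((-2*x)^2) - 3 = 61] 3 comes off first (add 3). So sub: (-2*x)^2 = 64.
Step 4. [(-2*x)^2 = 64] 64 ≥ 0, LHS is (·)² — take ±√ ⇒ sqrt: -2*x = 8 or -8.
Step 5. [-2*x = 8 or -8] leading coefficient -2: divide by -2. So div: x = -4 or 4.

Answer: x ∈ {-4, 4}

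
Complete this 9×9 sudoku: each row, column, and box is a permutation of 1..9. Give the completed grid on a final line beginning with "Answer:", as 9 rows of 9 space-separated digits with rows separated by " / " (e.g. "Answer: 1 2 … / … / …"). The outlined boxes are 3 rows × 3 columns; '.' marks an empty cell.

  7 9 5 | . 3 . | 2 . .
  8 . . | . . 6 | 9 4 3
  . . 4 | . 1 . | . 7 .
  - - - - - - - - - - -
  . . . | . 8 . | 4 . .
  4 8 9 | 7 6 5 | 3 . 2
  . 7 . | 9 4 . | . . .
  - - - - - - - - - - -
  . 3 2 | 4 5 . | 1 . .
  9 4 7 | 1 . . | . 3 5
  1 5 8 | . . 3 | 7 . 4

Step 1. [r8c7∈{6,8}] across row 8, 6 lands solely at r8c7. So r8c7=6.
Step 2. [r5c8∈{1}] r5c8 is down to just 1. So r5c8=1.
Step 3. [r1c4∈{8}] r1c4 has the single candidate 8 ⇒ r1c4=8.
Step 4. [r3c1∈{2,3,6}] row 3 places 3 nowhere but r3c1, so r3c1=3.
Step 5. [r1c8∈{6}] r1c8 has the single candidate 6 ⇒ r1c8=6.
Step 6. [r8c5∈{2}] r8c5's peers cover all but 2 ⇒ r8c5=2.
Step 7. [r2c3∈{1}] r2c3's peers cover all but 1 ⇒ r2c3=1.
Step 8. [r3c7∈{5,8}] across box 3, 5 lands solely at r3c7. So r3c7=5.
Step 9. [r3c4∈{2}] nothing but 2 survives at r3c4 ⇒ r3c4=2.
Step 10. [r4c2∈{1,2,6}] across col 2, 1 lands solely at r4c2. So r4c2=1.
Step 11. [r7c1∈{6}] only 6 remains possible at r7c1, so r7c1=6.
Step 12. [r9c5∈{9}] r9c5 has the single candidate 9 ⇒ r9c5=9.
Step 13. [r6c3∈{3,6}] r6c3 is the only open cell in row 6 admitting 3. So r6c3=3.
Step 14. [r4c9∈{6,7,9}] 7 has one home in row 4: r4c9, so r4c9=7.
Step 15. [r6c7∈{8}] nothing but 8 survives at r6c7. So r6c7=8.
Step 16. [r7c8∈{8,9}] in col 8, 8 fits only at r7c8. So r7c8=8.
Step 17. [r4c6∈{2}] nothing but 2 survives at r4c6. So r4c6=2.
Step 18. [r4c1∈{5}] r4c1 has the single candidate 5, so r4c1=5.
Step 19. [r2c4∈{5}] nothing but 5 survives at r2c4. So r2c4=5.
Step 20. [r4c4∈{3}] only 3 remains possible at r4c4, so r4c4=3.
Step 21. [r7c6∈{7}] r7c6 has the single candidate 7 ⇒ r7c6=7.
Step 22. [r3c9∈{8}] r3c9's peers cover all but 8, so r3c9=8.
Step 23. [r9c8∈{2}] r9c8's peers cover all but 2, so r9c8=2.
Step 24. [r3c2∈{6}] nothing but 6 survives at r3c2, so r3c2=6.
Step 25. [r4c3∈{6}] r4c3 is down to just 6 ⇒ r4c3=6.
Step 26. [r3c6∈{9}] only 9 remains possible at r3c6 ⇒ r3c6=9.
Step 27. [r7c9∈{9}] only 9 remains possible at r7c9. So r7c9=9.
Step 28. [r6c1∈{2}] only 2 remains possible at r6c1, so r6c1=2.
Step 29. [r6c6∈{1}] r6c6's peers cover all but 1. So r6c6=1.
Step 30. [r8c6∈{8}] r8c6 has the single candidate 8. So r8c6=8.
Step 31. [r9c4∈{6}] r9c4 is down to just 6, so r9c4=6.
Step 32. [r2c2∈{2}] nothing but 2 survives at r2c2 ⇒ r2c2=2.
Step 33. [r1c6∈{4}] nothing but 4 survives at r1c6, so r1c6=4.
Step 34. [r6c8∈{5}] only 5 remains possible at r6c8, so r6c8=5.
Step 35. [r1c9∈{1}] only 1 remains possible at r1c9, so r1c9=1.
Step 36. [r2c5∈{7}] r2c5's peers cover all but 7. So r2c5=7.
Step 37. [r6c9∈{6}] nothing but 6 survives at r6c9. So r6c9=6.
Step 38. [r4c8∈{9}] r4c8's peers cover all but 9. So r4c8=9.

Answer: 7 9 5 8 3 4 2 6 1 / 8 2 1 5 7 6 9 4 3 / 3 6 4 2 1 9 5 7 8 / 5 1 6 3 8 2 4 9 7 / 4 8 9 7 6 5 3 1 2 / 2 7 3 9 4 1 8 5 6 / 6 3 2 4 5 7 1 8 9 / 9 4 7 1 2 8 6 3 5 / 1 5 8 6 9 3 7 2 4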